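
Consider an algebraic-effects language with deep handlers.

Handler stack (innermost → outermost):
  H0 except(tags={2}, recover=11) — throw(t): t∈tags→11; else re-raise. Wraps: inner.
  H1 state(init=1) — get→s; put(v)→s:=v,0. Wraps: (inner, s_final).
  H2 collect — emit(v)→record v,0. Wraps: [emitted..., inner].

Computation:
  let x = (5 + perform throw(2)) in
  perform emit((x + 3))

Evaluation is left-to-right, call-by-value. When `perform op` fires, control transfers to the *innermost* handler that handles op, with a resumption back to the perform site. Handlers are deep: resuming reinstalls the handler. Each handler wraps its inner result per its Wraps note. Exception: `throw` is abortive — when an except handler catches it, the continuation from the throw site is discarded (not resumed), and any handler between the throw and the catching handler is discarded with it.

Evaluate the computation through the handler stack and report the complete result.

Answer: [(11, 1)]

Step-by-step:
throw(2) @ H0 caught ⇒ 11
H1 returns (11, 1)
H2 returns [(11, 1)]
= [(11, 1)]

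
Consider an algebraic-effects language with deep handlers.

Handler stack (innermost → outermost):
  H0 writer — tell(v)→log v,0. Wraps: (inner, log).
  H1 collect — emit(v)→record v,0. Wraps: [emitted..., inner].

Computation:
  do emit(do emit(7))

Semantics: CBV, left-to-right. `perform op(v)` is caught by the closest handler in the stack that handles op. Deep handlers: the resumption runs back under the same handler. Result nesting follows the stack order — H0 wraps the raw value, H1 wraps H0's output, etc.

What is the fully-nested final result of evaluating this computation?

Answer: [7, 0, (0, ())]

Evaluation trace:
emit(7) @ H1 ⇒ out+=7
emit(0) @ H1 ⇒ out+=0
H0 returns (0, ())
H1 returns [7, 0, (0, ())]
= [7, 0, (0, ())]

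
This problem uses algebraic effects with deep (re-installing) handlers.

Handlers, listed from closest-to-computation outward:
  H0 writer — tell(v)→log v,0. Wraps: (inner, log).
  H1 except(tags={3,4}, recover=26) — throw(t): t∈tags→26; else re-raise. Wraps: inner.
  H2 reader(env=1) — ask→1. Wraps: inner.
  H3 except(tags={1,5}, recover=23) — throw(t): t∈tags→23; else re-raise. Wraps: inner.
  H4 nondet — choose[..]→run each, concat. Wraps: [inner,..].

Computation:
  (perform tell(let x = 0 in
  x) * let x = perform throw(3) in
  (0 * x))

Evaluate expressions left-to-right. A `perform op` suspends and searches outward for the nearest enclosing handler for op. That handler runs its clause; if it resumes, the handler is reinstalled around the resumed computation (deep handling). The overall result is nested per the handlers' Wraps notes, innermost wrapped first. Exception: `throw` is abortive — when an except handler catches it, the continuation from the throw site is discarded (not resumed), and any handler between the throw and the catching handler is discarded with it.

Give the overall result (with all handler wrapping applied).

Step-by-step:
tell(0) @ H0 ⇒ log+=0
throw(3) @ H1 caught ⇒ 26
H2 returns 26
H3 returns 26
H4 returns [26]
= [26]

Answer: [26]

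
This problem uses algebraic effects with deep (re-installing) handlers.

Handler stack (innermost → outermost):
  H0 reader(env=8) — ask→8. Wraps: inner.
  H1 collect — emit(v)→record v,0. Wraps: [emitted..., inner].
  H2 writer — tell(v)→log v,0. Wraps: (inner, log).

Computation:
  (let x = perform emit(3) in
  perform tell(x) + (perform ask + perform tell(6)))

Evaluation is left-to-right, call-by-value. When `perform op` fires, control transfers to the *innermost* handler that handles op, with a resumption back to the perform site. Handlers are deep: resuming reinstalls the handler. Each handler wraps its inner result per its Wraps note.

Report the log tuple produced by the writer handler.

Working:
emit(3) @ H1 ⇒ out+=3
tell(0) @ H2 ⇒ log+=0
ask @ H0 ⇒ 8
tell(6) @ H2 ⇒ log+=6
H0 returns 8
H1 returns [3, 8]
H2 returns ([3, 8], (0, 6))
= ([3, 8], (0, 6))

Answer: (0, 6)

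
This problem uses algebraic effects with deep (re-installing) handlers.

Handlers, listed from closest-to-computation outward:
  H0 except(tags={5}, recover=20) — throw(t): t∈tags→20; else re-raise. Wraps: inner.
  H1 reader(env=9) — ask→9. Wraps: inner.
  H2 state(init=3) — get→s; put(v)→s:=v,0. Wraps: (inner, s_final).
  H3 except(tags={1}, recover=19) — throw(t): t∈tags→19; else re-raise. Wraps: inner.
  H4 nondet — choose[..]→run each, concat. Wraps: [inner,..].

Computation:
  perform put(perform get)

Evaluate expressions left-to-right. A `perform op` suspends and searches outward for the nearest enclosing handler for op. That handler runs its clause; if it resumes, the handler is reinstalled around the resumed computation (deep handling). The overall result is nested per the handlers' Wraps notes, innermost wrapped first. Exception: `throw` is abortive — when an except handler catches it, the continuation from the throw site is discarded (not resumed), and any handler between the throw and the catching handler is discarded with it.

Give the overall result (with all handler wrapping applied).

Evaluation trace:
get @ H2 ⇒ 3
put(3) @ H2 ⇒ s:=3
H0 returns 0
H1 returns 0
H2 returns (0, 3)
H3 returns (0, 3)
H4 returns [(0, 3)]
= [(0, 3)]

Answer: [(0, 3)]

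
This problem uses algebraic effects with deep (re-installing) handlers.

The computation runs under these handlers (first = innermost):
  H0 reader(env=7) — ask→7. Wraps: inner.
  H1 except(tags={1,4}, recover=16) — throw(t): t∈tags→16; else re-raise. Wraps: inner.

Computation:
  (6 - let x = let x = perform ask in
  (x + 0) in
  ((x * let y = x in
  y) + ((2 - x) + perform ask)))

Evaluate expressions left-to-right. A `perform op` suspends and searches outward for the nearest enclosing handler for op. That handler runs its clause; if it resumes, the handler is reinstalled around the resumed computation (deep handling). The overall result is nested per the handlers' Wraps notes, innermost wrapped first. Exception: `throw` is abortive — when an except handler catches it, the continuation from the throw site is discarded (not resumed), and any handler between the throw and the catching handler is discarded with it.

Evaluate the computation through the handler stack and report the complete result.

Answer: -45

Evaluation trace:
ask @ H0 ⇒ 7
ask @ H0 ⇒ 7
H0 returns -45
H1 returns -45
= -45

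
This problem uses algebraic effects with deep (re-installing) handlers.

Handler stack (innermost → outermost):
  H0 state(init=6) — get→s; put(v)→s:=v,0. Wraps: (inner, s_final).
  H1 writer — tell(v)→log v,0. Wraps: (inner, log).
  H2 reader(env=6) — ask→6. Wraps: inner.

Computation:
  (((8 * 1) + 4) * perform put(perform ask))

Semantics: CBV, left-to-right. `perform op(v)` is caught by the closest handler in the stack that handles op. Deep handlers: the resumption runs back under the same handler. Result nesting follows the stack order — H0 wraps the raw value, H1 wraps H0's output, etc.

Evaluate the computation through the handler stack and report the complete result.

Answer: ((0, 6), ())

Step-by-step:
ask @ H2 ⇒ 6
put(6) @ H0 ⇒ s:=6
H0 returns (0, 6)
H1 returns ((0, 6), ())
H2 returns ((0, 6), ())
= ((0, 6), ())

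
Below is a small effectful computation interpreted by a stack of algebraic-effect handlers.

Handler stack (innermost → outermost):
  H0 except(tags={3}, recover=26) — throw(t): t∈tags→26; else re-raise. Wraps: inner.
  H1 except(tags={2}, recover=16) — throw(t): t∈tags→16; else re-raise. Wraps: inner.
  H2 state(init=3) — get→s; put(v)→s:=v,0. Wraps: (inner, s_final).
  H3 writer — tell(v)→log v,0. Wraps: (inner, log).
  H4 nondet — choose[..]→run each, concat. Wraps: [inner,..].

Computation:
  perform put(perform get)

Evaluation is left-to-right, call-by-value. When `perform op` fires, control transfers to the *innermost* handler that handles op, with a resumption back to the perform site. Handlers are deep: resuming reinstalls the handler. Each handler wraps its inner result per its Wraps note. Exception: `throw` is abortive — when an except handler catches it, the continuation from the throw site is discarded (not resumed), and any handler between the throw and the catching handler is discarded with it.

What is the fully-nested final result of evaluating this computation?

Step-by-step:
get @ H2 ⇒ 3
put(3) @ H2 ⇒ s:=3
H0 returns 0
H1 returns 0
H2 returns (0, 3)
H3 returns ((0, 3), ())
H4 returns [((0, 3), ())]
= [((0, 3), ())]

Answer: [((0, 3), ())]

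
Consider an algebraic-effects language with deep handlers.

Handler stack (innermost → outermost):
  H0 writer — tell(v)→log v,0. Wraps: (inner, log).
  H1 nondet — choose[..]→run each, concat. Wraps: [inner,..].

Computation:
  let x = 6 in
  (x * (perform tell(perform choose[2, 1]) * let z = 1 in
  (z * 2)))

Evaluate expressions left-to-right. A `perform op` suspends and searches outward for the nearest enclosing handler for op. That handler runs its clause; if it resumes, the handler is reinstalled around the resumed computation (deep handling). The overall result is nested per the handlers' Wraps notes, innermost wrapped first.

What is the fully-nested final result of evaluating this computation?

Working:
choose[2, 1] @ H1
  branch[0] choose=2:
    tell(2) @ H0 ⇒ log+=2
    H0 returns (0, (2))
    H1 returns [(0, (2))]
  branch[1] choose=1:
    tell(1) @ H0 ⇒ log+=1
    H0 returns (0, (1))
    H1 returns [(0, (1))]
= [(0, (2)), (0, (1))]

Answer: [(0, (2)), (0, (1))]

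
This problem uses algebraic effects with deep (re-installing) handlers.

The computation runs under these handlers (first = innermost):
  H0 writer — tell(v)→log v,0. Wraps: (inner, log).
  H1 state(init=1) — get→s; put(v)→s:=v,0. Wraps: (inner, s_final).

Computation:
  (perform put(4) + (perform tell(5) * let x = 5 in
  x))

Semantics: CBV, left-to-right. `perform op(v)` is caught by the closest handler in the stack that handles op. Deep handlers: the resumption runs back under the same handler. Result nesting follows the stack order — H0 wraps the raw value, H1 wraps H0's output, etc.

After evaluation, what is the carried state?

Answer: 4

Step-by-step:
put(4) @ H1 ⇒ s:=4
tell(5) @ H0 ⇒ log+=5
H0 returns (0, (5))
H1 returns ((0, (5)), 4)
= ((0, (5)), 4)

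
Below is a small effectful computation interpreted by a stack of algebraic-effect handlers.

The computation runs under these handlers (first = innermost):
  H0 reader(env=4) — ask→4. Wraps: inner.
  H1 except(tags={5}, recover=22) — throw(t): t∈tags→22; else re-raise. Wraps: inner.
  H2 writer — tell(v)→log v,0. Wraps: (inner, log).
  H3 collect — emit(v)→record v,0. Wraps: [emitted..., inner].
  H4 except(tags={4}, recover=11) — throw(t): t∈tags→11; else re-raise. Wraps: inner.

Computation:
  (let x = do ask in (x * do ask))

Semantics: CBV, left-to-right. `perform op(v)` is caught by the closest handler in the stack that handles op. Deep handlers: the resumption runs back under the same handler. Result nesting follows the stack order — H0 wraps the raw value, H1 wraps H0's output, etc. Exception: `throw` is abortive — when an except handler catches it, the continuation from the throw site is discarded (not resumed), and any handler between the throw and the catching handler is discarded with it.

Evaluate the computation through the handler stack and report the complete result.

Step-by-step:
ask @ H0 ⇒ 4
ask @ H0 ⇒ 4
H0 returns 16
H1 returns 16
H2 returns (16, ())
H3 returns [(16, ())]
H4 returns [(16, ())]
= [(16, ())]

Answer: [(16, ())]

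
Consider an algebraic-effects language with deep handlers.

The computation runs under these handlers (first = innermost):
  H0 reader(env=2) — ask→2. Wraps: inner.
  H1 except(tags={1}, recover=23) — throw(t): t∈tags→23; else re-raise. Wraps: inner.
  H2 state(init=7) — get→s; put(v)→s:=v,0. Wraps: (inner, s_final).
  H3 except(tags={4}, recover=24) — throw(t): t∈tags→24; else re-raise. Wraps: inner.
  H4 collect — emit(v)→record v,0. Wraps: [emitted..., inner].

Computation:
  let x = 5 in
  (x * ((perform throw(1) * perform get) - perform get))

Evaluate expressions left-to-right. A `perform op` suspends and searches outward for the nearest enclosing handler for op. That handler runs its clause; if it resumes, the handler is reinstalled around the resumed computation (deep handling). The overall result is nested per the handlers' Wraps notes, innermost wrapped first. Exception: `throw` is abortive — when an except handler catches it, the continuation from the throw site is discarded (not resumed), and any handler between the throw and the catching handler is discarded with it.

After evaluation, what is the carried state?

Evaluation trace:
throw(1) @ H1 caught ⇒ 23
H2 returns (23, 7)
H3 returns (23, 7)
H4 returns [(23, 7)]
= [(23, 7)]

Answer: 7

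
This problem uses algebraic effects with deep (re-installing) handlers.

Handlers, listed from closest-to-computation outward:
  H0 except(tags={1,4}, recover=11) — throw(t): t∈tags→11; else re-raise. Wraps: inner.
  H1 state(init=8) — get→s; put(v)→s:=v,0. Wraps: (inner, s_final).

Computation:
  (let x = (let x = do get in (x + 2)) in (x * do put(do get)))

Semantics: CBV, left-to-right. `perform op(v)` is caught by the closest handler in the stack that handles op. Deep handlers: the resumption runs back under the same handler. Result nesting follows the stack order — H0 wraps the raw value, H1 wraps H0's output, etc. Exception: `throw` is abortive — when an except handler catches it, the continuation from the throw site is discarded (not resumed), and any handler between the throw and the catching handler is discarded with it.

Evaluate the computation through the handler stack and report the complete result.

Step-by-step:
get @ H1 ⇒ 8
get @ H1 ⇒ 8
put(8) @ H1 ⇒ s:=8
H0 returns 0
H1 returns (0, 8)
= (0, 8)

Answer: (0, 8)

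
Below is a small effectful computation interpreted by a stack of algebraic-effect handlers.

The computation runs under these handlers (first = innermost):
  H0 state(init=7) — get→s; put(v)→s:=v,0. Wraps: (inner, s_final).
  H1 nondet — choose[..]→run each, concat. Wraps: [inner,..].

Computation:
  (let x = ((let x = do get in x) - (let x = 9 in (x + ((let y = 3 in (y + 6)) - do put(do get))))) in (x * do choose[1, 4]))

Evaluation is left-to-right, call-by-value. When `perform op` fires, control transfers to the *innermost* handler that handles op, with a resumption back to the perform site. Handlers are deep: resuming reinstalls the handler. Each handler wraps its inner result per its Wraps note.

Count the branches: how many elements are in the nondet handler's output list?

Answer: 2

Working:
get @ H0 ⇒ 7
get @ H0 ⇒ 7
put(7) @ H0 ⇒ s:=7
choose[1, 4] @ H1
  branch[0] choose=1:
    H0 returns (-11, 7)
    H1 returns [(-11, 7)]
  branch[1] choose=4:
    H0 returns (-44, 7)
    H1 returns [(-44, 7)]
= [(-11, 7), (-44, 7)]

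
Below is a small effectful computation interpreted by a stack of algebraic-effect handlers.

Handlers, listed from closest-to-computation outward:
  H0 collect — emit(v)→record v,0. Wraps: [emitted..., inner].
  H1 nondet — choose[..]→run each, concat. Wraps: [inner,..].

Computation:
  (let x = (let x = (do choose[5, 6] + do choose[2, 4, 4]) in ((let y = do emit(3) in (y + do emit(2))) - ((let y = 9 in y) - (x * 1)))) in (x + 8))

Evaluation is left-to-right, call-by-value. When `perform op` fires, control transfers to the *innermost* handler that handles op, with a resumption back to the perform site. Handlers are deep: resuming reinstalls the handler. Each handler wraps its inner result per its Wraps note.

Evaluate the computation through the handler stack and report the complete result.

Answer: [[3, 2, 6], [3, 2, 8], [3, 2, 8], [3, 2, 7], [3, 2, 9], [3, 2, 9]]

Evaluation trace:
choose[5, 6] @ H1
  branch[0] choose=5:
    choose[2, 4, 4] @ H1
      branch[0] choose=2:
        emit(3) @ H0 ⇒ out+=3
        emit(2) @ H0 ⇒ out+=2
        H0 returns [3, 2, 6]
        H1 returns [[3, 2, 6]]
      branch[1] choose=4:
        emit(3) @ H0 ⇒ out+=3
        emit(2) @ H0 ⇒ out+=2
        H0 returns [3, 2, 8]
        H1 returns [[3, 2, 8]]
      branch[2] choose=4:
        emit(3) @ H0 ⇒ out+=3
        emit(2) @ H0 ⇒ out+=2
        H0 returns [3, 2, 8]
        H1 returns [[3, 2, 8]]
  branch[1] choose=6:
    choose[2, 4, 4] @ H1
      branch[0] choose=2:
        emit(3) @ H0 ⇒ out+=3
        emit(2) @ H0 ⇒ out+=2
        H0 returns [3, 2, 7]
        H1 returns [[3, 2, 7]]
      branch[1] choose=4:
        emit(3) @ H0 ⇒ out+=3
        emit(2) @ H0 ⇒ out+=2
        H0 returns [3, 2, 9]
        H1 returns [[3, 2, 9]]
      branch[2] choose=4:
        emit(3) @ H0 ⇒ out+=3
        emit(2) @ H0 ⇒ out+=2
        H0 returns [3, 2, 9]
        H1 returns [[3, 2, 9]]
= [[3, 2, 6], [3, 2, 8], [3, 2, 8], [3, 2, 7], [3, 2, 9], [3, 2, 9]]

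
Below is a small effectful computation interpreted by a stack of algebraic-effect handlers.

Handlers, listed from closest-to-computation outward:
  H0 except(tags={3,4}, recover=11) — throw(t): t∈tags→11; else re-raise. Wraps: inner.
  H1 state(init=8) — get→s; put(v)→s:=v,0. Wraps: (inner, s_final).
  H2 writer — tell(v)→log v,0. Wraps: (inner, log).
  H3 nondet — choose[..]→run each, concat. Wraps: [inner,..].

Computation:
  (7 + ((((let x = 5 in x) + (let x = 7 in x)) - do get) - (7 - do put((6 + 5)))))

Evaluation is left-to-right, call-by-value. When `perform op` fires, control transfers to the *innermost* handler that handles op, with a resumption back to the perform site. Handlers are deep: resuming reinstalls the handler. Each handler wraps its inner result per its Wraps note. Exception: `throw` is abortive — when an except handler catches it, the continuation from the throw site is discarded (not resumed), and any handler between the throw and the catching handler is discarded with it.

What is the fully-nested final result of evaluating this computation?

Evaluation trace:
get @ H1 ⇒ 8
put(11) @ H1 ⇒ s:=11
H0 returns 4
H1 returns (4, 11)
H2 returns ((4, 11), ())
H3 returns [((4, 11), ())]
= [((4, 11), ())]

Answer: [((4, 11), ())]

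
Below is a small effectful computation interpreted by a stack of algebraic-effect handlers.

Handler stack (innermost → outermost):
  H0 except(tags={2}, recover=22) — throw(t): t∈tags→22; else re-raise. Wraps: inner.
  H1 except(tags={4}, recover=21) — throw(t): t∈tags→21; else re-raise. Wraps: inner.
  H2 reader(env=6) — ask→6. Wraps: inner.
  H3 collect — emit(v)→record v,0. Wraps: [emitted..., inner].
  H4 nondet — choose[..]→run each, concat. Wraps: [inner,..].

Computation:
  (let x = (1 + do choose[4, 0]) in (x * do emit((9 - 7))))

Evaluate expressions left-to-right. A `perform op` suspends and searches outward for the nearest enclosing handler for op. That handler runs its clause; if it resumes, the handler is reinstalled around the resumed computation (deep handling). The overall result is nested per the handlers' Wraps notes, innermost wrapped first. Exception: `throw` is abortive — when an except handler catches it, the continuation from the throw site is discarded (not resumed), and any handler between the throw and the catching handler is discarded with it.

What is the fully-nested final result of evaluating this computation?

Answer: [[2, 0], [2, 0]]

Evaluation trace:
choose[4, 0] @ H4
  branch[0] choose=4:
    emit(2) @ H3 ⇒ out+=2
    H0 returns 0
    H1 returns 0
    H2 returns 0
    H3 returns [2, 0]
    H4 returns [[2, 0]]
  branch[1] choose=0:
    emit(2) @ H3 ⇒ out+=2
    H0 returns 0
    H1 returns 0
    H2 returns 0
    H3 returns [2, 0]
    H4 returns [[2, 0]]
= [[2, 0], [2, 0]]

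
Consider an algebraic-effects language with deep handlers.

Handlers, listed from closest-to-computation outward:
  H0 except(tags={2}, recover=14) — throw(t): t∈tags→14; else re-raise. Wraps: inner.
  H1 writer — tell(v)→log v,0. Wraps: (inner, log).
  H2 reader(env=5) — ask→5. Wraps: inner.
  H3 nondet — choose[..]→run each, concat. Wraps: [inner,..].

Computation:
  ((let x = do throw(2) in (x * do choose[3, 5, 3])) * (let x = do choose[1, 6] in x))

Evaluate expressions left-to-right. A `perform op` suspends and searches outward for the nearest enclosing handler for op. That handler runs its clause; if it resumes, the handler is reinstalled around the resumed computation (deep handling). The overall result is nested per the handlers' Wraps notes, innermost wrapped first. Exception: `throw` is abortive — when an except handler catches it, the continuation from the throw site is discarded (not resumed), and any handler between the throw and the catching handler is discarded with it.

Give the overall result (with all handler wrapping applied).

Answer: [(14, ())]

Step-by-step:
throw(2) @ H0 caught ⇒ 14
H1 returns (14, ())
H2 returns (14, ())
H3 returns [(14, ())]
= [(14, ())]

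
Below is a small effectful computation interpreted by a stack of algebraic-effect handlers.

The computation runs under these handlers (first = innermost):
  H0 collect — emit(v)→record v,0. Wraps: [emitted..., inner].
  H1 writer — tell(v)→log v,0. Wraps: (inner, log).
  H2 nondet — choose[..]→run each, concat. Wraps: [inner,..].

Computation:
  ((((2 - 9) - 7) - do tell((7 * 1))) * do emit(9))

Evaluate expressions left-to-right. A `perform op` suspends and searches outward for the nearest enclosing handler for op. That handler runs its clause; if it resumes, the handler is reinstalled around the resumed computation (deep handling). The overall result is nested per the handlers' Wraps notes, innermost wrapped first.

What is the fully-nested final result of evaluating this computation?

Answer: [([9, 0], (7))]

Evaluation trace:
tell(7) @ H1 ⇒ log+=7
emit(9) @ H0 ⇒ out+=9
H0 returns [9, 0]
H1 returns ([9, 0], (7))
H2 returns [([9, 0], (7))]
= [([9, 0], (7))]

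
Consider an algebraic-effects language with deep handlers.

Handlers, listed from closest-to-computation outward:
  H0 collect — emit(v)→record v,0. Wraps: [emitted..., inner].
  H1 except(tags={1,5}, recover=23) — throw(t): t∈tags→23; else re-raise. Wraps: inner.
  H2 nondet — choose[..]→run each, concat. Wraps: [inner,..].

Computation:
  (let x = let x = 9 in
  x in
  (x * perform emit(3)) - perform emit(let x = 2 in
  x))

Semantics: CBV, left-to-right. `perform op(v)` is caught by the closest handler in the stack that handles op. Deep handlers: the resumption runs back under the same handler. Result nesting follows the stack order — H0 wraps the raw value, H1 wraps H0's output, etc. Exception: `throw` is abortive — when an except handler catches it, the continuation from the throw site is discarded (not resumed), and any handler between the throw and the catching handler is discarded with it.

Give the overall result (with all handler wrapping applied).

Working:
emit(3) @ H0 ⇒ out+=3
emit(2) @ H0 ⇒ out+=2
H0 returns [3, 2, 0]
H1 returns [3, 2, 0]
H2 returns [[3, 2, 0]]
= [[3, 2, 0]]

Answer: [[3, 2, 0]]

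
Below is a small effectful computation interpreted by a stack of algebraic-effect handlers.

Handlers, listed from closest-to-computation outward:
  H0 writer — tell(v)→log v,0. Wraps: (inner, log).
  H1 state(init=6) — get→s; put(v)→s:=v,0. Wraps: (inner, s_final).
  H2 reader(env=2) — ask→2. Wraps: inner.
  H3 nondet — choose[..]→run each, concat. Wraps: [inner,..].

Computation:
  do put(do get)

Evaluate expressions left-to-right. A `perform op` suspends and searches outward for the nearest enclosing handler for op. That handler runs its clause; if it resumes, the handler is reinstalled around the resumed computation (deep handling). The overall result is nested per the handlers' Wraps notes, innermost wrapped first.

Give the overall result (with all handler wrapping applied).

Answer: [((0, ()), 6)]

Evaluation trace:
get @ H1 ⇒ 6
put(6) @ H1 ⇒ s:=6
H0 returns (0, ())
H1 returns ((0, ()), 6)
H2 returns ((0, ()), 6)
H3 returns [((0, ()), 6)]
= [((0, ()), 6)]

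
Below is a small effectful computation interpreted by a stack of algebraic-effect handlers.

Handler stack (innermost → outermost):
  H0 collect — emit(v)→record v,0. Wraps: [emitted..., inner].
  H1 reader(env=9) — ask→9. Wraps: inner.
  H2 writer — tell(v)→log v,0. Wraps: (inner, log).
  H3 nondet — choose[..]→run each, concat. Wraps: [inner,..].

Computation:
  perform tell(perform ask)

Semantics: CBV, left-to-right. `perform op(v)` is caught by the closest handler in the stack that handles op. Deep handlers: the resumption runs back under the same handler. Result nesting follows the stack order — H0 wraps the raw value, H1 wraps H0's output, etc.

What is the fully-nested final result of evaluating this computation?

Evaluation trace:
ask @ H1 ⇒ 9
tell(9) @ H2 ⇒ log+=9
H0 returns [0]
H1 returns [0]
H2 returns ([0], (9))
H3 returns [([0], (9))]
= [([0], (9))]

Answer: [([0], (9))]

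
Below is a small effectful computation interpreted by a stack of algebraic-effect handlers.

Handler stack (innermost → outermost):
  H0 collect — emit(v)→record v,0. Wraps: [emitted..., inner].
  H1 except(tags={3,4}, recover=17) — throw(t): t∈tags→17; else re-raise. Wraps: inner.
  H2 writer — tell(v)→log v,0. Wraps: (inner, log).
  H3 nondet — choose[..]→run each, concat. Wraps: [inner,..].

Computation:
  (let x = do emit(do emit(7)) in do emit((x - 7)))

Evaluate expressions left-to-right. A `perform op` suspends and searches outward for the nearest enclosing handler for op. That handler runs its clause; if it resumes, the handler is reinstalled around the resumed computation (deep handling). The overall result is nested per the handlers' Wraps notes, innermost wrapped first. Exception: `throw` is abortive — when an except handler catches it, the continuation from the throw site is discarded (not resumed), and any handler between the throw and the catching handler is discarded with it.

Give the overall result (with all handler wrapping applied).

Answer: [([7, 0, -7, 0], ())]

Evaluation trace:
emit(7) @ H0 ⇒ out+=7
emit(0) @ H0 ⇒ out+=0
emit(-7) @ H0 ⇒ out+=-7
H0 returns [7, 0, -7, 0]
H1 returns [7, 0, -7, 0]
H2 returns ([7, 0, -7, 0], ())
H3 returns [([7, 0, -7, 0], ())]
= [([7, 0, -7, 0], ())]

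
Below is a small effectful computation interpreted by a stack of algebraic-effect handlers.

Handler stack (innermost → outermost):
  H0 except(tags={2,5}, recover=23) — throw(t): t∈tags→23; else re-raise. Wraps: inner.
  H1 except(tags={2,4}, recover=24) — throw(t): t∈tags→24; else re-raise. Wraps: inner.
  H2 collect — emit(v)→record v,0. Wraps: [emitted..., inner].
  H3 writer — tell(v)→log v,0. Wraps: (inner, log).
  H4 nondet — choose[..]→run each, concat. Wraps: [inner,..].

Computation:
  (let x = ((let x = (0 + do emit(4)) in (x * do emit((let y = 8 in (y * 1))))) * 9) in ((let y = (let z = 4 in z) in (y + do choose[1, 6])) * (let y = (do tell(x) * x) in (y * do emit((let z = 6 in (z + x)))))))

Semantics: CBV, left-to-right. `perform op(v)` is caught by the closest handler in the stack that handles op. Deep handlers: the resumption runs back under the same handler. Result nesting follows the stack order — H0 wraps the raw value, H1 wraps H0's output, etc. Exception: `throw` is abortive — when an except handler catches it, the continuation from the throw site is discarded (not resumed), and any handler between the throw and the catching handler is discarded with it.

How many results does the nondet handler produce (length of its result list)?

Evaluation trace:
emit(4) @ H2 ⇒ out+=4
emit(8) @ H2 ⇒ out+=8
choose[1, 6] @ H4
  branch[0] choose=1:
    tell(0) @ H3 ⇒ log+=0
    emit(6) @ H2 ⇒ out+=6
    H0 returns 0
    H1 returns 0
    H2 returns [4, 8, 6, 0]
    H3 returns ([4, 8, 6, 0], (0))
    H4 returns [([4, 8, 6, 0], (0))]
  branch[1] choose=6:
    tell(0) @ H3 ⇒ log+=0
    emit(6) @ H2 ⇒ out+=6
    H0 returns 0
    H1 returns 0
    H2 returns [4, 8, 6, 0]
    H3 returns ([4, 8, 6, 0], (0))
    H4 returns [([4, 8, 6, 0], (0))]
= [([4, 8, 6, 0], (0)), ([4, 8, 6, 0], (0))]

Answer: 2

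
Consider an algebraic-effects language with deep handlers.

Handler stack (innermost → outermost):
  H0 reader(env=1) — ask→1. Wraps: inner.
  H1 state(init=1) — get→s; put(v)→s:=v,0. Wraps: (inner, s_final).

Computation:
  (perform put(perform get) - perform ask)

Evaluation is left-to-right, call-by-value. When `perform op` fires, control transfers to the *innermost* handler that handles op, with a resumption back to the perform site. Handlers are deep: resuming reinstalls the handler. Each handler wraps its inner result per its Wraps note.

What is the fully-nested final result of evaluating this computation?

Step-by-step:
get @ H1 ⇒ 1
put(1) @ H1 ⇒ s:=1
ask @ H0 ⇒ 1
H0 returns -1
H1 returns (-1, 1)
= (-1, 1)

Answer: (-1, 1)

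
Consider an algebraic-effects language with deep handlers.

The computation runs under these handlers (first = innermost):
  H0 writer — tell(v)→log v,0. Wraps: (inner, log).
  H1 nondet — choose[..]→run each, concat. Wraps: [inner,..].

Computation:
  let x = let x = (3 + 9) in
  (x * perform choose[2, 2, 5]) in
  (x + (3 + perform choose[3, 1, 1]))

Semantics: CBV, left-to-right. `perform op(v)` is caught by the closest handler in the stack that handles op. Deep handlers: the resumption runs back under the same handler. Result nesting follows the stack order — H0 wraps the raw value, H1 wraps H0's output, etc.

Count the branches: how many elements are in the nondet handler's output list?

Answer: 9

Working:
choose[2, 2, 5] @ H1
  branch[0] choose=2:
    choose[3, 1, 1] @ H1
      branch[0] choose=3:
        H0 returns (30, ())
        H1 returns [(30, ())]
      branch[1] choose=1:
        H0 returns (28, ())
        H1 returns [(28, ())]
      branch[2] choose=1:
        H0 returns (28, ())
        H1 returns [(28, ())]
  branch[1] choose=2:
    choose[3, 1, 1] @ H1
      branch[0] choose=3:
        H0 returns (30, ())
        H1 returns [(30, ())]
      branch[1] choose=1:
        H0 returns (28, ())
        H1 returns [(28, ())]
      branch[2] choose=1:
        H0 returns (28, ())
        H1 returns [(28, ())]
  branch[2] choose=5:
    choose[3, 1, 1] @ H1
      branch[0] choose=3:
        H0 returns (66, ())
        H1 returns [(66, ())]
      branch[1] choose=1:
        H0 returns (64, ())
        H1 returns [(64, ())]
      branch[2] choose=1:
        H0 returns (64, ())
        H1 returns [(64, ())]
= [(30, ()), (28, ()), (28, ()), (30, ()), (28, ()), (28, ()), (66, ()), (64, ()), (64, ())]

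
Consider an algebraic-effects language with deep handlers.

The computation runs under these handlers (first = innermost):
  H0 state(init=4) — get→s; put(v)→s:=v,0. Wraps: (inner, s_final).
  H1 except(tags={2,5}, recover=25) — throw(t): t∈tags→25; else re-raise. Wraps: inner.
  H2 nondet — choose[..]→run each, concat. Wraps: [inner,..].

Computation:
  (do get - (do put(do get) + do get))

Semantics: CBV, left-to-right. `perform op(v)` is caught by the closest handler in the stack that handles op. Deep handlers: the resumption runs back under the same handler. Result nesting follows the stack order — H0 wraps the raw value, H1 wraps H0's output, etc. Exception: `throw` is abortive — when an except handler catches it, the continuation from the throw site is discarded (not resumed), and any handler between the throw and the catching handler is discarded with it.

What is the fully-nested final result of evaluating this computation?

Answer: [(0, 4)]

Evaluation trace:
get @ H0 ⇒ 4
get @ H0 ⇒ 4
put(4) @ H0 ⇒ s:=4
get @ H0 ⇒ 4
H0 returns (0, 4)
H1 returns (0, 4)
H2 returns [(0, 4)]
= [(0, 4)]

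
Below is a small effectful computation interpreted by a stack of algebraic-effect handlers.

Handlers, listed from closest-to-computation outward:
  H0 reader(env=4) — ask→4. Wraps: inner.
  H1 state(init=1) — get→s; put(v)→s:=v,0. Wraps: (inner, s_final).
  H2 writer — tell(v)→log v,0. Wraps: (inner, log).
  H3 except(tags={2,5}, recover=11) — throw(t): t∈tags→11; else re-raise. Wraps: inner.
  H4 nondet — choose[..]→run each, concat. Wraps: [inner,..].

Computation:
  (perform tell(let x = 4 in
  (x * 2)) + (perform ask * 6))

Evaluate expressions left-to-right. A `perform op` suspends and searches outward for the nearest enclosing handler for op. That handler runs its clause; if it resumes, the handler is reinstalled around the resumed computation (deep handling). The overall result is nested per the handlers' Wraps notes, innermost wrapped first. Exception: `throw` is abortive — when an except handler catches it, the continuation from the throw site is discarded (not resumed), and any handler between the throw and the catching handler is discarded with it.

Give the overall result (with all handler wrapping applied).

Answer: [((24, 1), (8))]

Evaluation trace:
tell(8) @ H2 ⇒ log+=8
ask @ H0 ⇒ 4
H0 returns 24
H1 returns (24, 1)
H2 returns ((24, 1), (8))
H3 returns ((24, 1), (8))
H4 returns [((24, 1), (8))]
= [((24, 1), (8))]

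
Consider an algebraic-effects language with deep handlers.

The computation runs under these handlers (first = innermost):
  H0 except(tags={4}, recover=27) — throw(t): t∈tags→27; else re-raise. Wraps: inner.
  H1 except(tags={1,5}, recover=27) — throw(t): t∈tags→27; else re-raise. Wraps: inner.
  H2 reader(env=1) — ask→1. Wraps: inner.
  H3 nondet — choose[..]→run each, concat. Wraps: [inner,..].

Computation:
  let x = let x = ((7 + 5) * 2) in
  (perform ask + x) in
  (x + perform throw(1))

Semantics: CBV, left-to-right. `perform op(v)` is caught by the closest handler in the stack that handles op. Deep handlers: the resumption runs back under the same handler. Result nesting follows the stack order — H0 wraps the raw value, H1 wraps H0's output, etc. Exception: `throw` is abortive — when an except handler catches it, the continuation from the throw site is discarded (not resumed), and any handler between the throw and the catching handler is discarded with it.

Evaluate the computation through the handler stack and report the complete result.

Answer: [27]

Working:
ask @ H2 ⇒ 1
throw(1) @ H0 re-raised
throw(1) @ H1 caught ⇒ 27
H2 returns 27
H3 returns [27]
= [27]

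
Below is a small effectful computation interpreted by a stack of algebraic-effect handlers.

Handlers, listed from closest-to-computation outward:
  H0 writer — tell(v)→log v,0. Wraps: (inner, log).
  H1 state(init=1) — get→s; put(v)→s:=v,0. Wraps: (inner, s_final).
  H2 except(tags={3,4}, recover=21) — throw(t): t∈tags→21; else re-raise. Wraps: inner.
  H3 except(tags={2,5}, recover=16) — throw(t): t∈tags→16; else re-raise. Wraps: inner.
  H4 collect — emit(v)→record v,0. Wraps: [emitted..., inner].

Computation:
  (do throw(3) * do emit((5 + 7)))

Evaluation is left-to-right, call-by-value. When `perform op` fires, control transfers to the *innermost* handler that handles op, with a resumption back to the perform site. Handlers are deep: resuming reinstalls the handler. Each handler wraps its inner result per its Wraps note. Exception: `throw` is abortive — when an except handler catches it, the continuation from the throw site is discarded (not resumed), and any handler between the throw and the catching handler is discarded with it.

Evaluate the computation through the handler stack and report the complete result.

Evaluation trace:
throw(3) @ H2 caught ⇒ 21
H3 returns 21
H4 returns [21]
= [21]

Answer: [21]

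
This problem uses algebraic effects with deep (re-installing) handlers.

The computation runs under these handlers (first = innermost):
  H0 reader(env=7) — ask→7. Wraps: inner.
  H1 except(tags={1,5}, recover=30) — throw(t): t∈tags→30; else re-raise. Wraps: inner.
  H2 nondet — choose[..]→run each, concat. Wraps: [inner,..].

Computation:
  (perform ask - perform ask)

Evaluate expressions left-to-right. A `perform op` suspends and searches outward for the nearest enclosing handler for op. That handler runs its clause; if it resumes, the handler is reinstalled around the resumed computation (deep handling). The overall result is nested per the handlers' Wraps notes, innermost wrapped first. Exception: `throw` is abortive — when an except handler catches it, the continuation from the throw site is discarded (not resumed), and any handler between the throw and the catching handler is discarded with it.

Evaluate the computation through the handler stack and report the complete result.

Evaluation trace:
ask @ H0 ⇒ 7
ask @ H0 ⇒ 7
H0 returns 0
H1 returns 0
H2 returns [0]
= [0]

Answer: [0]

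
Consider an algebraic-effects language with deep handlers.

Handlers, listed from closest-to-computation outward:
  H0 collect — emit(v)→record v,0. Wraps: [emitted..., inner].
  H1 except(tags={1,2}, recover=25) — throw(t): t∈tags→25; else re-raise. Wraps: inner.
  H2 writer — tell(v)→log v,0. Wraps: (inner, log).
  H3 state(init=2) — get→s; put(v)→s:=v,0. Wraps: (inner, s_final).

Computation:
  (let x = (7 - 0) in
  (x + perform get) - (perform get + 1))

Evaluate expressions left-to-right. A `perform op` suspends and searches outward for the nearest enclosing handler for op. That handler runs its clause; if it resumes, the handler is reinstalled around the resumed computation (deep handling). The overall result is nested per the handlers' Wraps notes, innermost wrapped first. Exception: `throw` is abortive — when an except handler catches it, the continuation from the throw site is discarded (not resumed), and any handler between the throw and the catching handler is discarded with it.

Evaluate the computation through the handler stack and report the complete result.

Step-by-step:
get @ H3 ⇒ 2
get @ H3 ⇒ 2
H0 returns [6]
H1 returns [6]
H2 returns ([6], ())
H3 returns (([6], ()), 2)
= (([6], ()), 2)

Answer: (([6], ()), 2)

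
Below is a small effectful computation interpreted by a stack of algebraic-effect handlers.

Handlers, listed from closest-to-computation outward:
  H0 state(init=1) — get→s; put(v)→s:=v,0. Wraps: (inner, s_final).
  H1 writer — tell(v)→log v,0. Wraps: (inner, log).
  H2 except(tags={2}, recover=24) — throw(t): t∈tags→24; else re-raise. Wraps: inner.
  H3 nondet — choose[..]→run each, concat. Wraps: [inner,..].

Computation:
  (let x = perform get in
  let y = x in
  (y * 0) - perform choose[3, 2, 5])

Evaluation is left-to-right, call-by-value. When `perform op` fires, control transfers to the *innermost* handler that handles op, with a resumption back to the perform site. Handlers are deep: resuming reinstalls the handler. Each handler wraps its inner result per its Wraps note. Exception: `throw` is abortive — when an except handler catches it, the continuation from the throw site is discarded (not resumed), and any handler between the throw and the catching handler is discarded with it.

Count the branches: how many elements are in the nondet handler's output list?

Answer: 3

Working:
get @ H0 ⇒ 1
choose[3, 2, 5] @ H3
  branch[0] choose=3:
    H0 returns (-3, 1)
    H1 returns ((-3, 1), ())
    H2 returns ((-3, 1), ())
    H3 returns [((-3, 1), ())]
  branch[1] choose=2:
    H0 returns (-2, 1)
    H1 returns ((-2, 1), ())
    H2 returns ((-2, 1), ())
    H3 returns [((-2, 1), ())]
  branch[2] choose=5:
    H0 returns (-5, 1)
    H1 returns ((-5, 1), ())
    H2 returns ((-5, 1), ())
    H3 returns [((-5, 1), ())]
= [((-3, 1), ()), ((-2, 1), ()), ((-5, 1), ())]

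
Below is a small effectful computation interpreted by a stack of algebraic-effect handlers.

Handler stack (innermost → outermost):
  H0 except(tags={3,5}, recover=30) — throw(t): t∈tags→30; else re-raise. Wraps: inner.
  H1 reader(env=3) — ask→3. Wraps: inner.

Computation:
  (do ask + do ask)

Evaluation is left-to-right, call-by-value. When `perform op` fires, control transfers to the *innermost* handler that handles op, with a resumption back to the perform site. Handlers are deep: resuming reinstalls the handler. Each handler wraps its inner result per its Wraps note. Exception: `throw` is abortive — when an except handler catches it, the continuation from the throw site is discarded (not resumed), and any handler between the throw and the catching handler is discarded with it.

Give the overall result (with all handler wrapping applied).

Answer: 6

Evaluation trace:
ask @ H1 ⇒ 3
ask @ H1 ⇒ 3
H0 returns 6
H1 returns 6
= 6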